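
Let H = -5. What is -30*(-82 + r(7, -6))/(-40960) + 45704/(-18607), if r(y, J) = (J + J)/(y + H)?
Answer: -24014479/9526784 ≈ -2.5207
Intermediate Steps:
r(y, J) = 2*J/(-5 + y) (r(y, J) = (J + J)/(y - 5) = (2*J)/(-5 + y) = 2*J/(-5 + y))
-30*(-82 + r(7, -6))/(-40960) + 45704/(-18607) = -30*(-82 + 2*(-6)/(-5 + 7))/(-40960) + 45704/(-18607) = -30*(-82 + 2*(-6)/2)*(-1/40960) + 45704*(-1/18607) = -30*(-82 + 2*(-6)*(1/2))*(-1/40960) - 45704/18607 = -30*(-82 - 6)*(-1/40960) - 45704/18607 = -30*(-88)*(-1/40960) - 45704/18607 = 2640*(-1/40960) - 45704/18607 = -33/512 - 45704/18607 = -24014479/9526784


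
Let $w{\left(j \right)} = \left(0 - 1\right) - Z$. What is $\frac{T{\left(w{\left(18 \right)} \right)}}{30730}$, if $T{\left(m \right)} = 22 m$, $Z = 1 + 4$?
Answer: $- \frac{66}{15365} \approx -0.0042955$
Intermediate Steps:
$Z = 5$
$w{\left(j \right)} = -6$ ($w{\left(j \right)} = \left(0 - 1\right) - 5 = -1 - 5 = -6$)
$\frac{T{\left(w{\left(18 \right)} \right)}}{30730} = \frac{22 \left(-6\right)}{30730} = \left(-132\right) \frac{1}{30730} = - \frac{66}{15365}$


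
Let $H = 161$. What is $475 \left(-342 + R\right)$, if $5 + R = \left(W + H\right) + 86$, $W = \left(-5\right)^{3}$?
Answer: $-106875$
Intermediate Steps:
$W = -125$
$R = 117$ ($R = -5 + \left(\left(-125 + 161\right) + 86\right) = -5 + \left(36 + 86\right) = -5 + 122 = 117$)
$475 \left(-342 + R\right) = 475 \left(-342 + 117\right) = 475 \left(-225\right) = -106875$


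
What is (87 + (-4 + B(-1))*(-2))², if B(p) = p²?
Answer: 8649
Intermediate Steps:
(87 + (-4 + B(-1))*(-2))² = (87 + (-4 + (-1)²)*(-2))² = (87 + (-4 + 1)*(-2))² = (87 - 3*(-2))² = (87 + 6)² = 93² = 8649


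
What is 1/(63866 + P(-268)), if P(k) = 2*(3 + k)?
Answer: 1/63336 ≈ 1.5789e-5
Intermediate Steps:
P(k) = 6 + 2*k
1/(63866 + P(-268)) = 1/(63866 + (6 + 2*(-268))) = 1/(63866 + (6 - 536)) = 1/(63866 - 530) = 1/63336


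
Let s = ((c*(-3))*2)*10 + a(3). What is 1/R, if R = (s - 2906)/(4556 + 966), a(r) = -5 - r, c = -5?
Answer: -2761/1307 ≈ -2.1125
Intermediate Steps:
s = 292 (s = (-5*(-3)*2)*10 + (-5 - 1*3) = (15*2)*10 + (-5 - 3) = 30*10 - 8 = 300 - 8 = 292)
R = -1307/2761 (R = (292 - 2906)/(4556 + 966) = -2614/5522 = -2614*1/5522 = -1307/2761 ≈ -0.47338)
1/R = 1/(-1307/2761) = -2761/1307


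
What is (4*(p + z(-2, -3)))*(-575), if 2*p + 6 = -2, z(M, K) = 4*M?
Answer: 27600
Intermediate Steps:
p = -4 (p = -3 + (½)*(-2) = -3 - 1 = -4)
(4*(p + z(-2, -3)))*(-575) = (4*(-4 + 4*(-2)))*(-575) = (4*(-4 - 8))*(-575) = (4*(-12))*(-575) = -48*(-575) = 27600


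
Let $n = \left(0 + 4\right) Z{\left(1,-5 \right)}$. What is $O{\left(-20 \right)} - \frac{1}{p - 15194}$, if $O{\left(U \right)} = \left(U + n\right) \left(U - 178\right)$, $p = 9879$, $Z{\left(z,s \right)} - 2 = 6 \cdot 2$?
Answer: $- \frac{37885319}{5315} \approx -7128.0$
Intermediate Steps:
$Z{\left(z,s \right)} = 14$ ($Z{\left(z,s \right)} = 2 + 6 \cdot 2 = 2 + 12 = 14$)
$n = 56$ ($n = \left(0 + 4\right) 14 = 4 \cdot 14 = 56$)
$O{\left(U \right)} = \left(-178 + U\right) \left(56 + U\right)$ ($O{\left(U \right)} = \left(U + 56\right) \left(U - 178\right) = \left(56 + U\right) \left(-178 + U\right) = \left(-178 + U\right) \left(56 + U\right)$)
$O{\left(-20 \right)} - \frac{1}{p - 15194} = \left(-9968 + \left(-20\right)^{2} - -2440\right) - \frac{1}{9879 - 15194} = \left(-9968 + 400 + 2440\right) - \frac{1}{-5315} = -7128 - - \frac{1}{5315} = -7128 + \frac{1}{5315} = - \frac{37885319}{5315}$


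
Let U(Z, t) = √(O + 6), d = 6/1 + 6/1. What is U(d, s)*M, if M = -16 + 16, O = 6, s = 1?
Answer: 0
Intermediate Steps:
d = 12 (d = 6*1 + 6*1 = 6 + 6 = 12)
M = 0
U(Z, t) = 2*√3 (U(Z, t) = √(6 + 6) = √12 = 2*√3)
U(d, s)*M = (2*√3)*0 = 0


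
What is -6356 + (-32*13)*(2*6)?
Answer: -11348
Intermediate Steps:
-6356 + (-32*13)*(2*6) = -6356 - 416*12 = -6356 - 4992 = -11348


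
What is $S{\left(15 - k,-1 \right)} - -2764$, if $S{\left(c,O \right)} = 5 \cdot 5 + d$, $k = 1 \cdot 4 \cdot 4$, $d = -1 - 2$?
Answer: $2786$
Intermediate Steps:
$d = -3$ ($d = -1 - 2 = -3$)
$k = 16$ ($k = 4 \cdot 4 = 16$)
$S{\left(c,O \right)} = 22$ ($S{\left(c,O \right)} = 5 \cdot 5 - 3 = 25 - 3 = 22$)
$S{\left(15 - k,-1 \right)} - -2764 = 22 - -2764 = 22 + 2764 = 2786$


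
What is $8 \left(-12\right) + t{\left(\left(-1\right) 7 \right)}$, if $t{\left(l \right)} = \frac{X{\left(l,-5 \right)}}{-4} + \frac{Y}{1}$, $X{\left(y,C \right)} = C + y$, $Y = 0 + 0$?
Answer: $-93$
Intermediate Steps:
$Y = 0$
$t{\left(l \right)} = \frac{5}{4} - \frac{l}{4}$ ($t{\left(l \right)} = \frac{-5 + l}{-4} + \frac{0}{1} = \left(-5 + l\right) \left(- \frac{1}{4}\right) + 0 \cdot 1 = \left(\frac{5}{4} - \frac{l}{4}\right) + 0 = \frac{5}{4} - \frac{l}{4}$)
$8 \left(-12\right) + t{\left(\left(-1\right) 7 \right)} = 8 \left(-12\right) - \left(- \frac{5}{4} + \frac{\left(-1\right) 7}{4}\right) = -96 + \left(\frac{5}{4} - - \frac{7}{4}\right) = -96 + \left(\frac{5}{4} + \frac{7}{4}\right) = -96 + 3 = -93$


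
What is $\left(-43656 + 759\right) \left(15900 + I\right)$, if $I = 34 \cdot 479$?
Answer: $-1380682842$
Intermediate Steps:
$I = 16286$
$\left(-43656 + 759\right) \left(15900 + I\right) = \left(-43656 + 759\right) \left(15900 + 16286\right) = \left(-42897\right) 32186 = -1380682842$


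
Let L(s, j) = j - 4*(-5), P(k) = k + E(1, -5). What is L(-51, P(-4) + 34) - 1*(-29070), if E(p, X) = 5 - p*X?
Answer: 29130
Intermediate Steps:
E(p, X) = 5 - X*p
P(k) = 10 + k (P(k) = k + (5 - 1*(-5)*1) = k + (5 + 5) = k + 10 = 10 + k)
L(s, j) = 20 + j (L(s, j) = j + 20 = 20 + j)
L(-51, P(-4) + 34) - 1*(-29070) = (20 + ((10 - 4) + 34)) - 1*(-29070) = (20 + (6 + 34)) + 29070 = (20 + 40) + 29070 = 60 + 29070 = 29130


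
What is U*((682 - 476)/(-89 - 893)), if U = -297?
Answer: 30591/491 ≈ 62.303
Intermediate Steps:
U*((682 - 476)/(-89 - 893)) = -297*(682 - 476)/(-89 - 893) = -61182/(-982) = -61182*(-1)/982 = -297*(-103/491) = 30591/491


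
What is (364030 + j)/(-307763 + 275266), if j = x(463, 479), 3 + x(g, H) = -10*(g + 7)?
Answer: -359327/32497 ≈ -11.057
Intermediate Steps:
x(g, H) = -73 - 10*g (x(g, H) = -3 - 10*(g + 7) = -3 - 10*(7 + g) = -3 + (-70 - 10*g) = -73 - 10*g)
j = -4703 (j = -73 - 10*463 = -73 - 4630 = -4703)
(364030 + j)/(-307763 + 275266) = (364030 - 4703)/(-307763 + 275266) = 359327/(-32497) = 359327*(-1/32497) = -359327/32497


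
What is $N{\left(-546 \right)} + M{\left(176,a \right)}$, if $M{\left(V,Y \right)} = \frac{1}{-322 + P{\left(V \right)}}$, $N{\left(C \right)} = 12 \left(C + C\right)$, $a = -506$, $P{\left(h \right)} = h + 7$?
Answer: $- \frac{1821457}{139} \approx -13104.0$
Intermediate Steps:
$P{\left(h \right)} = 7 + h$
$N{\left(C \right)} = 24 C$ ($N{\left(C \right)} = 12 \cdot 2 C = 24 C$)
$M{\left(V,Y \right)} = \frac{1}{-315 + V}$ ($M{\left(V,Y \right)} = \frac{1}{-322 + \left(7 + V\right)} = \frac{1}{-315 + V}$)
$N{\left(-546 \right)} + M{\left(176,a \right)} = 24 \left(-546\right) + \frac{1}{-315 + 176} = -13104 + \frac{1}{-139} = -13104 - \frac{1}{139} = - \frac{1821457}{139}$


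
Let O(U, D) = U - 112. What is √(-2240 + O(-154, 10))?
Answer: I*√2506 ≈ 50.06*I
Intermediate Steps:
O(U, D) = -112 + U
√(-2240 + O(-154, 10)) = √(-2240 + (-112 - 154)) = √(-2240 - 266) = √(-2506) = I*√2506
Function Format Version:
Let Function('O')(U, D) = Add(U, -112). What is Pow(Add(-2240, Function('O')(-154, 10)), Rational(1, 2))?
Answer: Mul(I, Pow(2506, Rational(1, 2))) ≈ Mul(50.060, I)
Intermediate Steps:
Function('O')(U, D) = Add(-112, U)
Pow(Add(-2240, Function('O')(-154, 10)), Rational(1, 2)) = Pow(Add(-2240, Add(-112, -154)), Rational(1, 2)) = Pow(Add(-2240, -266), Rational(1, 2)) = Pow(-2506, Rational(1, 2)) = Mul(I, Pow(2506, Rational(1, 2)))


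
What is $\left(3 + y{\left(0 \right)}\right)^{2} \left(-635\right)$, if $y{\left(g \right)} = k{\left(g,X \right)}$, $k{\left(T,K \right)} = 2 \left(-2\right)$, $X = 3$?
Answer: $-635$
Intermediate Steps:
$k{\left(T,K \right)} = -4$
$y{\left(g \right)} = -4$
$\left(3 + y{\left(0 \right)}\right)^{2} \left(-635\right) = \left(3 - 4\right)^{2} \left(-635\right) = \left(-1\right)^{2} \left(-635\right) = 1 \left(-635\right) = -635$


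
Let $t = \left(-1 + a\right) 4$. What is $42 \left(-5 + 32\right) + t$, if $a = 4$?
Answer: $1146$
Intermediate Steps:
$t = 12$ ($t = \left(-1 + 4\right) 4 = 3 \cdot 4 = 12$)
$42 \left(-5 + 32\right) + t = 42 \left(-5 + 32\right) + 12 = 42 \cdot 27 + 12 = 1134 + 12 = 1146$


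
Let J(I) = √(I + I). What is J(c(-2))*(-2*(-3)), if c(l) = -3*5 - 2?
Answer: 6*I*√34 ≈ 34.986*I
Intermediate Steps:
c(l) = -17 (c(l) = -15 - 2 = -17)
J(I) = √2*√I (J(I) = √(2*I) = √2*√I)
J(c(-2))*(-2*(-3)) = (√2*√(-17))*(-2*(-3)) = (√2*(I*√17))*6 = (I*√34)*6 = 6*I*√34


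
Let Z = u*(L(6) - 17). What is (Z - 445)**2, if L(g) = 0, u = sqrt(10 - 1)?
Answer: 246016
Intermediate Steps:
u = 3 (u = sqrt(9) = 3)
Z = -51 (Z = 3*(0 - 17) = 3*(-17) = -51)
(Z - 445)**2 = (-51 - 445)**2 = (-496)**2 = 246016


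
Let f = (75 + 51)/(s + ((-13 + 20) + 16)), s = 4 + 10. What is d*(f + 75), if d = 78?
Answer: 226278/37 ≈ 6115.6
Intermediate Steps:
s = 14
f = 126/37 (f = (75 + 51)/(14 + ((-13 + 20) + 16)) = 126/(14 + (7 + 16)) = 126/(14 + 23) = 126/37 ≈ 3.4054)
d*(f + 75) = 78*(126/37 + 75) = 78*(2901/37) = 226278/37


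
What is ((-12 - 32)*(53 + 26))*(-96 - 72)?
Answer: 583968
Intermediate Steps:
((-12 - 32)*(53 + 26))*(-96 - 72) = -44*79*(-168) = -3476*(-168) = 583968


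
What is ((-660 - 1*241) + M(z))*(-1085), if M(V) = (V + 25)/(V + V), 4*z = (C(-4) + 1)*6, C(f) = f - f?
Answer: 5808005/6 ≈ 9.6800e+5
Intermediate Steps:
C(f) = 0
z = 3/2 (z = ((0 + 1)*6)/4 = (1*6)/4 = (¼)*6 = 3/2 ≈ 1.5000)
M(V) = (25 + V)/(2*V) (M(V) = (25 + V)/((2*V)) = (25 + V)*(1/(2*V)) = (25 + V)/(2*V))
((-660 - 1*241) + M(z))*(-1085) = ((-660 - 1*241) + (25 + 3/2)/(2*(3/2)))*(-1085) = ((-660 - 241) + (½)*(⅔)*(53/2))*(-1085) = (-901 + 53/6)*(-1085) = -5353/6*(-1085) = 5808005/6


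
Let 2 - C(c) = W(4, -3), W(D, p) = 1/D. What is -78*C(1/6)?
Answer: -273/2 ≈ -136.50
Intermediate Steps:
C(c) = 7/4 (C(c) = 2 - 1/4 = 2 - 1*¼ = 2 - ¼ = 7/4)
-78*C(1/6) = -78*7/4 = -273/2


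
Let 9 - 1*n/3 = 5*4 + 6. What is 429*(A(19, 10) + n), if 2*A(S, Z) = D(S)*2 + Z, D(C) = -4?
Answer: -21450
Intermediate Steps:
n = -51 (n = 27 - 3*(5*4 + 6) = 27 - 3*(20 + 6) = 27 - 3*26 = 27 - 78 = -51)
A(S, Z) = -4 + Z/2 (A(S, Z) = (-4*2 + Z)/2 = (-8 + Z)/2 = -4 + Z/2)
429*(A(19, 10) + n) = 429*((-4 + (½)*10) - 51) = 429*((-4 + 5) - 51) = 429*(1 - 51) = 429*(-50) = -21450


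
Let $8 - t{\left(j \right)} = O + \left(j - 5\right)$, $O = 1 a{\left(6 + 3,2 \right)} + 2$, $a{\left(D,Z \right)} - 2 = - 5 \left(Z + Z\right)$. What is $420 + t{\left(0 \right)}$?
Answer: $449$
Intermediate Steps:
$a{\left(D,Z \right)} = 2 - 10 Z$ ($a{\left(D,Z \right)} = 2 - 5 \left(Z + Z\right) = 2 - 5 \cdot 2 Z = 2 - 10 Z$)
$O = -16$ ($O = 1 \left(2 - 20\right) + 2 = 1 \left(-18\right) + 2 = -18 + 2 = -16$)
$t{\left(j \right)} = 29 - j$ ($t{\left(j \right)} = 8 - \left(-16 + \left(j - 5\right)\right) = 8 - \left(-16 + \left(-5 + j\right)\right) = 8 - \left(-21 + j\right) = 29 - j$)
$420 + t{\left(0 \right)} = 420 + \left(29 - 0\right) = 420 + \left(29 + 0\right) = 420 + 29 = 449$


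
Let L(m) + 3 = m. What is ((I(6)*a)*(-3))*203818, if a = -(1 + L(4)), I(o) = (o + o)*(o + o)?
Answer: 176098752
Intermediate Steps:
I(o) = 4*o**2 (I(o) = (2*o)*(2*o) = 4*o**2)
L(m) = -3 + m
a = -2 (a = -(1 + (-3 + 4)) = -(1 + 1) = -1*2 = -2)
((I(6)*a)*(-3))*203818 = (((4*6**2)*(-2))*(-3))*203818 = (((4*36)*(-2))*(-3))*203818 = ((144*(-2))*(-3))*203818 = -288*(-3)*203818 = 864*203818 = 176098752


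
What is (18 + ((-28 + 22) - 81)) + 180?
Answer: 111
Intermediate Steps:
(18 + ((-28 + 22) - 81)) + 180 = (18 + (-6 - 81)) + 180 = (18 - 87) + 180 = -69 + 180 = 111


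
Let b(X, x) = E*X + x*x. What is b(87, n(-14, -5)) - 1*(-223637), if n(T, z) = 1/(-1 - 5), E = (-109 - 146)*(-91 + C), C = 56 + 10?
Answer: 28017433/36 ≈ 7.7826e+5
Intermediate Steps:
C = 66
E = 6375 (E = (-109 - 146)*(-91 + 66) = -255*(-25) = 6375)
n(T, z) = -1/6 (n(T, z) = 1/(-6) = -1/6)
b(X, x) = x**2 + 6375*X (b(X, x) = 6375*X + x*x = 6375*X + x**2 = x**2 + 6375*X)
b(87, n(-14, -5)) - 1*(-223637) = ((-1/6)**2 + 6375*87) - 1*(-223637) = (1/36 + 554625) + 223637 = 19966501/36 + 223637 = 28017433/36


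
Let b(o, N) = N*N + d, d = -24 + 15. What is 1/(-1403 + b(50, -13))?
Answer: -1/1243 ≈ -0.00080451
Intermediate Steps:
d = -9
b(o, N) = -9 + N² (b(o, N) = N*N - 9 = N² - 9 = -9 + N²)
1/(-1403 + b(50, -13)) = 1/(-1403 + (-9 + (-13)²)) = 1/(-1403 + (-9 + 169)) = 1/(-1403 + 160) = 1/(-1243) = -1/1243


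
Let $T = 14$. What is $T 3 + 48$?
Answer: $90$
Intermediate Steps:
$T 3 + 48 = 14 \cdot 3 + 48 = 42 + 48 = 90$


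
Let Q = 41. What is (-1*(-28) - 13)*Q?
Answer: 615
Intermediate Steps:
(-1*(-28) - 13)*Q = (-1*(-28) - 13)*41 = (28 - 13)*41 = 15*41 = 615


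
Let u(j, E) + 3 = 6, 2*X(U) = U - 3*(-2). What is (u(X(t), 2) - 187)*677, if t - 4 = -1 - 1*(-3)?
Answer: -124568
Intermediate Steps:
t = 6 (t = 4 + (-1 - 1*(-3)) = 4 + (-1 + 3) = 4 + 2 = 6)
X(U) = 3 + U/2 (X(U) = (U - 3*(-2))/2 = (U + 6)/2 = (6 + U)/2 = 3 + U/2)
u(j, E) = 3 (u(j, E) = -3 + 6 = 3)
(u(X(t), 2) - 187)*677 = (3 - 187)*677 = -184*677 = -124568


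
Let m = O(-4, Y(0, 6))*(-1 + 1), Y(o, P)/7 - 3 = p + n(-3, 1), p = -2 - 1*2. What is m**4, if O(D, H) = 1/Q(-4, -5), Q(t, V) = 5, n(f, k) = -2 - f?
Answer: 0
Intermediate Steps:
p = -4 (p = -2 - 2 = -4)
Y(o, P) = 0 (Y(o, P) = 21 + 7*(-4 + (-2 - 1*(-3))) = 21 + 7*(-4 + (-2 + 3)) = 21 + 7*(-4 + 1) = 21 + 7*(-3) = 21 - 21 = 0)
O(D, H) = 1/5
m = 0 (m = (-1 + 1)/5 = (1/5)*0 = 0)
m**4 = 0**4 = 0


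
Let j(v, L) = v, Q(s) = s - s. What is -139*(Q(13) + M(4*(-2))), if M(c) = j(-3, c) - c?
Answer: -695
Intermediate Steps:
Q(s) = 0
M(c) = -3 - c
-139*(Q(13) + M(4*(-2))) = -139*(0 + (-3 - 4*(-2))) = -139*(0 + (-3 - 1*(-8))) = -139*(0 + (-3 + 8)) = -139*(0 + 5) = -139*5 = -695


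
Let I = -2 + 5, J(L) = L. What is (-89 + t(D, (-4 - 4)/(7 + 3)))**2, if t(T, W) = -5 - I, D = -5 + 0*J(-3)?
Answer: 9409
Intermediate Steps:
I = 3
D = -5 (D = -5 + 0*(-3) = -5 + 0 = -5)
t(T, W) = -8 (t(T, W) = -5 - 1*3 = -5 - 3 = -8)
(-89 + t(D, (-4 - 4)/(7 + 3)))**2 = (-89 - 8)**2 = (-97)**2 = 9409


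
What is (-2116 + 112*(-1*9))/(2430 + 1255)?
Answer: -284/335 ≈ -0.84776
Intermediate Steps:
(-2116 + 112*(-1*9))/(2430 + 1255) = (-2116 + 112*(-9))/3685 = (-2116 - 1008)*(1/3685) = -3124*1/3685 = -284/335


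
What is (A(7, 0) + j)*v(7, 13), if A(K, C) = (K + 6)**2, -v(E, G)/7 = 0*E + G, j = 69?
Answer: -21658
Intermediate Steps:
v(E, G) = -7*G (v(E, G) = -7*(0*E + G) = -7*(0 + G) = -7*G)
A(K, C) = (6 + K)**2
(A(7, 0) + j)*v(7, 13) = ((6 + 7)**2 + 69)*(-7*13) = (13**2 + 69)*(-91) = (169 + 69)*(-91) = 238*(-91) = -21658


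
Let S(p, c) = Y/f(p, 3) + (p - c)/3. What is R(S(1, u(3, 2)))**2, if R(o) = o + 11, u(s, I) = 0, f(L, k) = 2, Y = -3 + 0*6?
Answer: 3481/36 ≈ 96.694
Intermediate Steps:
Y = -3 (Y = -3 + 0 = -3)
S(p, c) = -3/2 - c/3 + p/3 (S(p, c) = -3/2 + (p - c)/3 = -3*1/2 + (p - c)*(1/3) = -3/2 + (-c/3 + p/3) = -3/2 - c/3 + p/3)
R(o) = 11 + o
R(S(1, u(3, 2)))**2 = (11 + (-3/2 - 1/3*0 + (1/3)*1))**2 = (11 + (-3/2 + 0 + 1/3))**2 = (11 - 7/6)**2 = (59/6)**2 = 3481/36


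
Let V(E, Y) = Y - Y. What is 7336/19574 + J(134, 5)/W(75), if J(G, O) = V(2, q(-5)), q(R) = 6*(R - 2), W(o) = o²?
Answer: 3668/9787 ≈ 0.37478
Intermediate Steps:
q(R) = -12 + 6*R (q(R) = 6*(-2 + R) = -12 + 6*R)
V(E, Y) = 0
J(G, O) = 0
7336/19574 + J(134, 5)/W(75) = 7336/19574 + 0/(75²) = 7336*(1/19574) + 0/5625 = 3668/9787 + 0*(1/5625) = 3668/9787 + 0 = 3668/9787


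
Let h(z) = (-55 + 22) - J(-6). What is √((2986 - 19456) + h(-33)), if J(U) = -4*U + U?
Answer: I*√16521 ≈ 128.53*I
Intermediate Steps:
J(U) = -3*U
h(z) = -51 (h(z) = (-55 + 22) - (-3)*(-6) = -33 - 1*18 = -33 - 18 = -51)
√((2986 - 19456) + h(-33)) = √((2986 - 19456) - 51) = √(-16470 - 51) = √(-16521) = I*√16521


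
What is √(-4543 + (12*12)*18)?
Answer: I*√1951 ≈ 44.17*I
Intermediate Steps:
√(-4543 + (12*12)*18) = √(-4543 + 144*18) = √(-4543 + 2592) = √(-1951) = I*√1951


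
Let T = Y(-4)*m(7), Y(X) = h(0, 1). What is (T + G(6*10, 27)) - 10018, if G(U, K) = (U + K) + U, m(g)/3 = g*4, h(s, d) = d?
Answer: -9787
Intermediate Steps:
m(g) = 12*g (m(g) = 3*(g*4) = 3*(4*g) = 12*g)
Y(X) = 1
G(U, K) = K + 2*U (G(U, K) = (K + U) + U = K + 2*U)
T = 84 (T = 1*(12*7) = 1*84 = 84)
(T + G(6*10, 27)) - 10018 = (84 + (27 + 2*(6*10))) - 10018 = (84 + (27 + 2*60)) - 10018 = (84 + (27 + 120)) - 10018 = (84 + 147) - 10018 = 231 - 10018 = -9787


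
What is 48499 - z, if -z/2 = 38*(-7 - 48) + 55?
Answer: 44429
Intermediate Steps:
z = 4070 (z = -2*(38*(-7 - 48) + 55) = -2*(38*(-55) + 55) = -2*(-2090 + 55) = -2*(-2035) = 4070)
48499 - z = 48499 - 1*4070 = 48499 - 4070 = 44429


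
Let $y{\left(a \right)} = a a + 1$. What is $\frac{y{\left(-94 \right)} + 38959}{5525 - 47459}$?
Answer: $- \frac{7966}{6989} \approx -1.1398$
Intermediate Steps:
$y{\left(a \right)} = 1 + a^{2}$ ($y{\left(a \right)} = a^{2} + 1 = 1 + a^{2}$)
$\frac{y{\left(-94 \right)} + 38959}{5525 - 47459} = \frac{\left(1 + \left(-94\right)^{2}\right) + 38959}{5525 - 47459} = \frac{\left(1 + 8836\right) + 38959}{-41934} = \left(8837 + 38959\right) \left(- \frac{1}{41934}\right) = 47796 \left(- \frac{1}{41934}\right) = - \frac{7966}{6989}$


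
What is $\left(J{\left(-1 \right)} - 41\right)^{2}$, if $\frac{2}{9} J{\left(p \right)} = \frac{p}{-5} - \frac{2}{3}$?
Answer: $\frac{185761}{100} \approx 1857.6$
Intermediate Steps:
$J{\left(p \right)} = -3 - \frac{9 p}{10}$ ($J{\left(p \right)} = \frac{9 \left(\frac{p}{-5} - \frac{2}{3}\right)}{2} = \frac{9 \left(p \left(- \frac{1}{5}\right) - \frac{2}{3}\right)}{2} = \frac{9 \left(- \frac{p}{5} - \frac{2}{3}\right)}{2} = \frac{9 \left(- \frac{2}{3} - \frac{p}{5}\right)}{2} = -3 - \frac{9 p}{10}$)
$\left(J{\left(-1 \right)} - 41\right)^{2} = \left(\left(-3 - - \frac{9}{10}\right) - 41\right)^{2} = \left(\left(-3 + \frac{9}{10}\right) - 41\right)^{2} = \left(- \frac{21}{10} - 41\right)^{2} = \left(- \frac{431}{10}\right)^{2} = \frac{185761}{100}$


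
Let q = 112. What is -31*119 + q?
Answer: -3577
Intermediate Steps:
-31*119 + q = -31*119 + 112 = -3689 + 112 = -3577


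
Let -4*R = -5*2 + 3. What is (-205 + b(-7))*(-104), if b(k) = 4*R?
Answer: 20592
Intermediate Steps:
R = 7/4 (R = -(-5*2 + 3)/4 = -(-10 + 3)/4 = -1/4*(-7) = 7/4 ≈ 1.7500)
b(k) = 7 (b(k) = 4*(7/4) = 7)
(-205 + b(-7))*(-104) = (-205 + 7)*(-104) = -198*(-104) = 20592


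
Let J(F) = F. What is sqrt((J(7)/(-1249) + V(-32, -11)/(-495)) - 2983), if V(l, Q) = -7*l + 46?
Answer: 4*I*sqrt(35198466182)/13739 ≈ 54.622*I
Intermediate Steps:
V(l, Q) = 46 - 7*l
sqrt((J(7)/(-1249) + V(-32, -11)/(-495)) - 2983) = sqrt((7/(-1249) + (46 - 7*(-32))/(-495)) - 2983) = sqrt((7*(-1/1249) + (46 + 224)*(-1/495)) - 2983) = sqrt((-7/1249 + 270*(-1/495)) - 2983) = sqrt((-7/1249 - 6/11) - 2983) = sqrt(-7571/13739 - 2983) = sqrt(-40991008/13739) = 4*I*sqrt(35198466182)/13739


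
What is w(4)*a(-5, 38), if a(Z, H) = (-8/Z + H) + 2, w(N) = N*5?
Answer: 832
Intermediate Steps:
w(N) = 5*N
a(Z, H) = 2 + H - 8/Z (a(Z, H) = (H - 8/Z) + 2 = 2 + H - 8/Z)
w(4)*a(-5, 38) = (5*4)*(2 + 38 - 8/(-5)) = 20*(2 + 38 - 8*(-1/5)) = 20*(2 + 38 + 8/5) = 20*(208/5) = 832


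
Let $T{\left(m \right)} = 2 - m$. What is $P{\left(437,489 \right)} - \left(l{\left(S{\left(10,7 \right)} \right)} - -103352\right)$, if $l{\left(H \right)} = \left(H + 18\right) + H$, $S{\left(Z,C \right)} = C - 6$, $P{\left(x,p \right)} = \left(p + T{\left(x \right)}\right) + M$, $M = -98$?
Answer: $-103416$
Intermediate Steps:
$P{\left(x,p \right)} = -96 + p - x$ ($P{\left(x,p \right)} = \left(p - \left(-2 + x\right)\right) - 98 = \left(2 + p - x\right) - 98 = -96 + p - x$)
$S{\left(Z,C \right)} = -6 + C$
$l{\left(H \right)} = 18 + 2 H$ ($l{\left(H \right)} = \left(18 + H\right) + H = 18 + 2 H$)
$P{\left(437,489 \right)} - \left(l{\left(S{\left(10,7 \right)} \right)} - -103352\right) = \left(-96 + 489 - 437\right) - \left(\left(18 + 2 \left(-6 + 7\right)\right) - -103352\right) = \left(-96 + 489 - 437\right) - \left(\left(18 + 2 \cdot 1\right) + 103352\right) = -44 - \left(\left(18 + 2\right) + 103352\right) = -44 - \left(20 + 103352\right) = -44 - 103372 = -103416$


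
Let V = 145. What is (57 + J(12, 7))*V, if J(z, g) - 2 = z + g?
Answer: 11310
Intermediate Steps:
J(z, g) = 2 + g + z (J(z, g) = 2 + (z + g) = 2 + (g + z) = 2 + g + z)
(57 + J(12, 7))*V = (57 + (2 + 7 + 12))*145 = (57 + 21)*145 = 78*145 = 11310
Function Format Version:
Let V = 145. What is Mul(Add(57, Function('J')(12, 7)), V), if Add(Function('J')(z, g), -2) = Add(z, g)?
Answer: 11310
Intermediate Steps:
Function('J')(z, g) = Add(2, g, z) (Function('J')(z, g) = Add(2, Add(z, g)) = Add(2, Add(g, z)) = Add(2, g, z))
Mul(Add(57, Function('J')(12, 7)), V) = Mul(Add(57, Add(2, 7, 12)), 145) = Mul(Add(57, 21), 145) = Mul(78, 145) = 11310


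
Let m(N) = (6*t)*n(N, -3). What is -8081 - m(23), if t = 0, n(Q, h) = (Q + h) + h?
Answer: -8081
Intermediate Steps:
n(Q, h) = Q + 2*h
m(N) = 0 (m(N) = (6*0)*(N + 2*(-3)) = 0*(N - 6) = 0*(-6 + N) = 0)
-8081 - m(23) = -8081 - 1*0 = -8081 + 0 = -8081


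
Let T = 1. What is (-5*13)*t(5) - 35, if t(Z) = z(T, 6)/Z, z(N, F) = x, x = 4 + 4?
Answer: -139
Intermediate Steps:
x = 8
z(N, F) = 8
t(Z) = 8/Z
(-5*13)*t(5) - 35 = (-5*13)*(8/5) - 35 = -520/5 - 35 = -65*8/5 - 35 = -104 - 35 = -139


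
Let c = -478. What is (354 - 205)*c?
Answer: -71222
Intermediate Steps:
(354 - 205)*c = (354 - 205)*(-478) = 149*(-478) = -71222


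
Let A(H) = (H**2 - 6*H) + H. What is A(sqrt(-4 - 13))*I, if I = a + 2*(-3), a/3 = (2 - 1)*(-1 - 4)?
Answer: 357 + 105*I*sqrt(17) ≈ 357.0 + 432.93*I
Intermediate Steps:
a = -15 (a = 3*((2 - 1)*(-1 - 4)) = 3*(1*(-5)) = 3*(-5) = -15)
I = -21 (I = -15 + 2*(-3) = -15 - 6 = -21)
A(H) = H**2 - 5*H
A(sqrt(-4 - 13))*I = (sqrt(-4 - 13)*(-5 + sqrt(-4 - 13)))*(-21) = (sqrt(-17)*(-5 + sqrt(-17)))*(-21) = ((I*sqrt(17))*(-5 + I*sqrt(17)))*(-21) = (I*sqrt(17)*(-5 + I*sqrt(17)))*(-21) = -21*I*sqrt(17)*(-5 + I*sqrt(17))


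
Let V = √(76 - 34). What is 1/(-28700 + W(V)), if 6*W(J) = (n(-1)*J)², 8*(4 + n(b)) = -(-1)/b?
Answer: -64/1829177 ≈ -3.4988e-5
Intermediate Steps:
V = √42 ≈ 6.4807
n(b) = -4 + 1/(8*b) (n(b) = -4 + (-(-1)/b)/8 = -4 + 1/(8*b))
W(J) = 363*J²/128 (W(J) = ((-4 + (⅛)/(-1))*J)²/6 = ((-4 + (⅛)*(-1))*J)²/6 = ((-4 - ⅛)*J)²/6 = (-33*J/8)²/6 = (1089*J²/64)/6 = 363*J²/128)
1/(-28700 + W(V)) = 1/(-28700 + 363*(√42)²/128) = 1/(-28700 + (363/128)*42) = 1/(-28700 + 7623/64) = 1/(-1829177/64) = -64/1829177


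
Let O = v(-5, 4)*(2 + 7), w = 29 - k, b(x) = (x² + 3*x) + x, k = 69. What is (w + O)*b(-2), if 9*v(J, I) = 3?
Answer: 148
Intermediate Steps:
v(J, I) = ⅓ (v(J, I) = (⅑)*3 = ⅓)
b(x) = x² + 4*x
w = -40 (w = 29 - 1*69 = 29 - 69 = -40)
O = 3 (O = (2 + 7)/3 = (⅓)*9 = 3)
(w + O)*b(-2) = (-40 + 3)*(-2*(4 - 2)) = -(-74)*2 = -37*(-4) = 148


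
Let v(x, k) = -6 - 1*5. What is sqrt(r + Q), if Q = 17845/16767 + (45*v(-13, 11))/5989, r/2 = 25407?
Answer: sqrt(702883906299494534)/3719169 ≈ 225.42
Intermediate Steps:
v(x, k) = -11 (v(x, k) = -6 - 5 = -11)
r = 50814 (r = 2*25407 = 50814)
Q = 98574040/100417563 (Q = 17845/16767 + (45*(-11))/5989 = 17845*(1/16767) - 495*1/5989 = 17845/16767 - 495/5989 = 98574040/100417563 ≈ 0.98164)
sqrt(r + Q) = sqrt(50814 + 98574040/100417563) = sqrt(5102716620322/100417563) = sqrt(702883906299494534)/3719169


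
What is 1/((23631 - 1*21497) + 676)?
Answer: 1/2810 ≈ 0.00035587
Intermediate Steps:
1/((23631 - 1*21497) + 676) = 1/((23631 - 21497) + 676) = 1/(2134 + 676) = 1/2810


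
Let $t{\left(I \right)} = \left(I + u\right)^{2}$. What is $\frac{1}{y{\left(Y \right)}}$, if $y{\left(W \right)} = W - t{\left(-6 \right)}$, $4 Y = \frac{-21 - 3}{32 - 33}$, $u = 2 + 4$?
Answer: $\frac{1}{6} \approx 0.16667$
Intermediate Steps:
$u = 6$
$t{\left(I \right)} = \left(6 + I\right)^{2}$ ($t{\left(I \right)} = \left(I + 6\right)^{2} = \left(6 + I\right)^{2}$)
$Y = 6$ ($Y = \frac{\left(-21 - 3\right) \frac{1}{32 - 33}}{4} = \frac{\left(-24\right) \frac{1}{-1}}{4} = \frac{\left(-24\right) \left(-1\right)}{4} = \frac{1}{4} \cdot 24 = 6$)
$y{\left(W \right)} = W$ ($y{\left(W \right)} = W - \left(6 - 6\right)^{2} = W - 0^{2} = W - 0 = W + 0 = W$)
$\frac{1}{y{\left(Y \right)}} = \frac{1}{6}$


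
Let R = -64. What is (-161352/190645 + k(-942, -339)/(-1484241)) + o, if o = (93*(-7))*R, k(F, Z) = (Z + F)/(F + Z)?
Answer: 11789136173096003/282963125445 ≈ 41663.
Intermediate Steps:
k(F, Z) = 1 (k(F, Z) = (F + Z)/(F + Z) = 1)
o = 41664 (o = (93*(-7))*(-64) = -651*(-64) = 41664)
(-161352/190645 + k(-942, -339)/(-1484241)) + o = (-161352/190645 + 1/(-1484241)) + 41664 = (-161352*1/190645 + 1*(-1/1484241)) + 41664 = (-161352/190645 - 1/1484241) + 41664 = -239485444477/282963125445 + 41664 = 11789136173096003/282963125445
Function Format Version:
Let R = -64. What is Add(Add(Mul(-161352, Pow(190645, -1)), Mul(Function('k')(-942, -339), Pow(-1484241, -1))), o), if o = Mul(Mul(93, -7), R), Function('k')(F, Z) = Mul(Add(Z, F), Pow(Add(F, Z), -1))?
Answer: Rational(11789136173096003, 282963125445) ≈ 41663.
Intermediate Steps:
Function('k')(F, Z) = 1 (Function('k')(F, Z) = Mul(Add(F, Z), Pow(Add(F, Z), -1)) = 1)
o = 41664 (o = Mul(Mul(93, -7), -64) = Mul(-651, -64) = 41664)
Add(Add(Mul(-161352, Pow(190645, -1)), Mul(Function('k')(-942, -339), Pow(-1484241, -1))), o) = Add(Add(Mul(-161352, Pow(190645, -1)), Mul(1, Pow(-1484241, -1))), 41664) = Add(Add(Mul(-161352, Rational(1, 190645)), Mul(1, Rational(-1, 1484241))), 41664) = Add(Add(Rational(-161352, 190645), Rational(-1, 1484241)), 41664) = Add(Rational(-239485444477, 282963125445), 41664) = Rational(11789136173096003, 282963125445)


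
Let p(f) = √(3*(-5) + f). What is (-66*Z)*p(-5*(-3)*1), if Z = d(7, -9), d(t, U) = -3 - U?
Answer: 0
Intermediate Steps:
Z = 6 (Z = -3 - 1*(-9) = -3 + 9 = 6)
p(f) = √(-15 + f)
(-66*Z)*p(-5*(-3)*1) = (-66*6)*√(-15 - 5*(-3)*1) = -396*√(-15 + 15*1) = -396*√(-15 + 15) = -396*√0 = -396*0 = 0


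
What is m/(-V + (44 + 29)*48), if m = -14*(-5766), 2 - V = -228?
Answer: 40362/1637 ≈ 24.656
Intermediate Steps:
V = 230 (V = 2 - 1*(-228) = 2 + 228 = 230)
m = 80724
m/(-V + (44 + 29)*48) = 80724/(-1*230 + (44 + 29)*48) = 80724/(-230 + 73*48) = 80724/(-230 + 3504) = 80724/3274 = 80724*(1/3274) = 40362/1637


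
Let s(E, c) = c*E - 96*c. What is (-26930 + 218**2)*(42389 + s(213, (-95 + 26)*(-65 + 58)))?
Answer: 2036746600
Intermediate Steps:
s(E, c) = -96*c + E*c (s(E, c) = E*c - 96*c = -96*c + E*c)
(-26930 + 218**2)*(42389 + s(213, (-95 + 26)*(-65 + 58))) = (-26930 + 218**2)*(42389 + ((-95 + 26)*(-65 + 58))*(-96 + 213)) = (-26930 + 47524)*(42389 - 69*(-7)*117) = 20594*(42389 + 483*117) = 20594*(42389 + 56511) = 20594*98900 = 2036746600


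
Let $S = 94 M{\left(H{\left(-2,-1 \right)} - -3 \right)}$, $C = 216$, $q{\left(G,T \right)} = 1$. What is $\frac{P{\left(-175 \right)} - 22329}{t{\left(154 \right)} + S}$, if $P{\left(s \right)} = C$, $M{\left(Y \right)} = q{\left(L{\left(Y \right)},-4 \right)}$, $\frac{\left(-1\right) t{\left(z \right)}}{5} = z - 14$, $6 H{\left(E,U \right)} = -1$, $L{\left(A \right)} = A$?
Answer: $\frac{7371}{202} \approx 36.49$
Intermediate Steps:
$H{\left(E,U \right)} = - \frac{1}{6}$ ($H{\left(E,U \right)} = \frac{1}{6} \left(-1\right) = - \frac{1}{6}$)
$t{\left(z \right)} = 70 - 5 z$ ($t{\left(z \right)} = - 5 \left(z - 14\right) = - 5 \left(-14 + z\right) = 70 - 5 z$)
$M{\left(Y \right)} = 1$
$P{\left(s \right)} = 216$
$S = 94$ ($S = 94 \cdot 1 = 94$)
$\frac{P{\left(-175 \right)} - 22329}{t{\left(154 \right)} + S} = \frac{216 - 22329}{\left(70 - 770\right) + 94} = - \frac{22113}{\left(70 - 770\right) + 94} = - \frac{22113}{-700 + 94} = - \frac{22113}{-606} = \left(-22113\right) \left(- \frac{1}{606}\right) = \frac{7371}{202}$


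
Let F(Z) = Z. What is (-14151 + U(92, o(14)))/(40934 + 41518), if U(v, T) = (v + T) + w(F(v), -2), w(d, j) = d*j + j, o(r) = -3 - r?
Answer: -2377/13742 ≈ -0.17297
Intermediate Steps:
w(d, j) = j + d*j
U(v, T) = -2 + T - v (U(v, T) = (v + T) - 2*(1 + v) = (T + v) + (-2 - 2*v) = -2 + T - v)
(-14151 + U(92, o(14)))/(40934 + 41518) = (-14151 + (-2 + (-3 - 1*14) - 1*92))/(40934 + 41518) = (-14151 + (-2 + (-3 - 14) - 92))/82452 = (-14151 + (-2 - 17 - 92))*(1/82452) = (-14151 - 111)*(1/82452) = -14262*1/82452 = -2377/13742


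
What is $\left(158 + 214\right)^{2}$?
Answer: $138384$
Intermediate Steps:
$\left(158 + 214\right)^{2} = 372^{2} = 138384$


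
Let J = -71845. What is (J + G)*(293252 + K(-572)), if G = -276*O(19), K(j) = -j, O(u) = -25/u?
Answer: -399058534720/19 ≈ -2.1003e+10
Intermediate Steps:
G = 6900/19 (G = -(-6900)/19 = -276*(-25/19) = 6900/19 ≈ 363.16)
(J + G)*(293252 + K(-572)) = (-71845 + 6900/19)*(293252 - 1*(-572)) = -1358155*(293252 + 572)/19 = -1358155/19*293824 = -399058534720/19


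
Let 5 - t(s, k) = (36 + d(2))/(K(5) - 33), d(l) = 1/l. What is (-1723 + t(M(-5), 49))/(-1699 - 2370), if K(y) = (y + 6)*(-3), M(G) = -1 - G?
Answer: 226703/537108 ≈ 0.42208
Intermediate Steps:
K(y) = -18 - 3*y (K(y) = (6 + y)*(-3) = -18 - 3*y)
d(l) = 1/l
t(s, k) = 733/132 (t(s, k) = 5 - (36 + 1/2)/((-18 - 3*5) - 33) = 5 - (36 + ½)/((-18 - 15) - 33) = 5 - 73/(2*(-33 - 33)) = 5 - 73/(2*(-66)) = 5 - 73*(-1)/(2*66) = 5 - 1*(-73/132) = 5 + 73/132 = 733/132)
(-1723 + t(M(-5), 49))/(-1699 - 2370) = (-1723 + 733/132)/(-1699 - 2370) = -226703/132/(-4069) = -226703/132*(-1/4069) = 226703/537108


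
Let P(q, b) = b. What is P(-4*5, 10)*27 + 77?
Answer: 347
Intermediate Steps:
P(-4*5, 10)*27 + 77 = 10*27 + 77 = 270 + 77 = 347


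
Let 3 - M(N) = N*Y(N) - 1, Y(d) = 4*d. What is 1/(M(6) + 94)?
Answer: -1/46 ≈ -0.021739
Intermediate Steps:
M(N) = 4 - 4*N² (M(N) = 3 - (N*(4*N) - 1) = 3 - (4*N² - 1) = 3 - (-1 + 4*N²) = 3 + (1 - 4*N²) = 4 - 4*N²)
1/(M(6) + 94) = 1/((4 - 4*6²) + 94) = 1/((4 - 4*36) + 94) = 1/((4 - 144) + 94) = 1/(-140 + 94) = 1/(-46) = -1/46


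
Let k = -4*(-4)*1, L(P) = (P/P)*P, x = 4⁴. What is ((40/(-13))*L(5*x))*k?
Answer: -819200/13 ≈ -63015.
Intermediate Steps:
x = 256
L(P) = P (L(P) = 1*P = P)
k = 16 (k = 16*1 = 16)
((40/(-13))*L(5*x))*k = ((40/(-13))*(5*256))*16 = ((40*(-1/13))*1280)*16 = -40/13*1280*16 = -51200/13*16 = -819200/13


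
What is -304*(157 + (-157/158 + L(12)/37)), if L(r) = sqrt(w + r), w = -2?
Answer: -3746648/79 - 304*sqrt(10)/37 ≈ -47452.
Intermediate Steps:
L(r) = sqrt(-2 + r)
-304*(157 + (-157/158 + L(12)/37)) = -304*(157 + (-157/158 + sqrt(-2 + 12)/37)) = -304*(157 + (-157*1/158 + sqrt(10)*(1/37))) = -304*(157 + (-157/158 + sqrt(10)/37)) = -304*(24649/158 + sqrt(10)/37) = -3746648/79 - 304*sqrt(10)/37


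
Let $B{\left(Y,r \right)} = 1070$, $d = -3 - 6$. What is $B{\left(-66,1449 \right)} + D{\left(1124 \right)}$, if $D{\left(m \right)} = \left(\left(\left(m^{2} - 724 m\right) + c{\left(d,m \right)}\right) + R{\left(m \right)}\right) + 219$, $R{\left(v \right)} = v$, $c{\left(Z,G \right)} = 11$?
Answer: $452024$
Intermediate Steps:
$d = -9$
$D{\left(m \right)} = 230 + m^{2} - 723 m$ ($D{\left(m \right)} = \left(\left(\left(m^{2} - 724 m\right) + 11\right) + m\right) + 219 = \left(\left(11 + m^{2} - 724 m\right) + m\right) + 219 = \left(11 + m^{2} - 723 m\right) + 219 = 230 + m^{2} - 723 m$)
$B{\left(-66,1449 \right)} + D{\left(1124 \right)} = 1070 + \left(230 + 1124^{2} - 812652\right) = 1070 + \left(230 + 1263376 - 812652\right) = 1070 + 450954 = 452024$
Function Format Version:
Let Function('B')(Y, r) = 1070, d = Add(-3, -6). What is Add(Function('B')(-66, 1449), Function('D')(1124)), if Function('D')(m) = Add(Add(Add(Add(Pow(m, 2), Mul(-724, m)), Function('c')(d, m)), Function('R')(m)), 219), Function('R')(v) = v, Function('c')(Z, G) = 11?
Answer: 452024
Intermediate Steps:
d = -9
Function('D')(m) = Add(230, Pow(m, 2), Mul(-723, m)) (Function('D')(m) = Add(Add(Add(Add(Pow(m, 2), Mul(-724, m)), 11), m), 219) = Add(Add(Add(11, Pow(m, 2), Mul(-724, m)), m), 219) = Add(Add(11, Pow(m, 2), Mul(-723, m)), 219) = Add(230, Pow(m, 2), Mul(-723, m)))
Add(Function('B')(-66, 1449), Function('D')(1124)) = Add(1070, Add(230, Pow(1124, 2), Mul(-723, 1124))) = Add(1070, Add(230, 1263376, -812652)) = Add(1070, 450954) = 452024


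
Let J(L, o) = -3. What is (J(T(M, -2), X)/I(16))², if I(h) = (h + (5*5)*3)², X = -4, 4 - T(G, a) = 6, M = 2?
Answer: 9/68574961 ≈ 1.3124e-7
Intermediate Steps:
T(G, a) = -2 (T(G, a) = 4 - 1*6 = 4 - 6 = -2)
I(h) = (75 + h)² (I(h) = (h + 25*3)² = (h + 75)² = (75 + h)²)
(J(T(M, -2), X)/I(16))² = (-3/(75 + 16)²)² = (-3/(91²))² = (-3/8281)² = 9/68574961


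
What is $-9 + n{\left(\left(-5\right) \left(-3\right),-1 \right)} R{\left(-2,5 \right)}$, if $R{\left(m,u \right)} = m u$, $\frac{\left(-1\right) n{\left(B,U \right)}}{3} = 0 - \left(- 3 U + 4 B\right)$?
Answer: $-1899$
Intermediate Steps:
$n{\left(B,U \right)} = - 9 U + 12 B$ ($n{\left(B,U \right)} = - 3 \left(0 - \left(- 3 U + 4 B\right)\right) = - 3 \left(- 4 B + 3 U\right) = - 9 U + 12 B$)
$-9 + n{\left(\left(-5\right) \left(-3\right),-1 \right)} R{\left(-2,5 \right)} = -9 + \left(\left(-9\right) \left(-1\right) + 12 \left(\left(-5\right) \left(-3\right)\right)\right) \left(\left(-2\right) 5\right) = -9 + \left(9 + 12 \cdot 15\right) \left(-10\right) = -9 + \left(9 + 180\right) \left(-10\right) = -9 + 189 \left(-10\right) = -9 - 1890 = -1899$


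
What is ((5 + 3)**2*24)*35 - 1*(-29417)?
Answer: 83177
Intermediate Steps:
((5 + 3)**2*24)*35 - 1*(-29417) = (8**2*24)*35 + 29417 = (64*24)*35 + 29417 = 1536*35 + 29417 = 53760 + 29417 = 83177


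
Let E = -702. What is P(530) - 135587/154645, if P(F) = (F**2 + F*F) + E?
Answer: 86770864623/154645 ≈ 5.6110e+5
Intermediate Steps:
P(F) = -702 + 2*F**2 (P(F) = (F**2 + F*F) - 702 = (F**2 + F**2) - 702 = 2*F**2 - 702 = -702 + 2*F**2)
P(530) - 135587/154645 = (-702 + 2*530**2) - 135587/154645 = (-702 + 2*280900) - 135587/154645 = (-702 + 561800) - 1*135587/154645 = 561098 - 135587/154645 = 86770864623/154645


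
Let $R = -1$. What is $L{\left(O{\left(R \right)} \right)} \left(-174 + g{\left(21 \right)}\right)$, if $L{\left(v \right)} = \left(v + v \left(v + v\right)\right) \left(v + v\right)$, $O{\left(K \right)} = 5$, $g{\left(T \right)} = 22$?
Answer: $-83600$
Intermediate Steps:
$L{\left(v \right)} = 2 v \left(v + 2 v^{2}\right)$ ($L{\left(v \right)} = \left(v + v 2 v\right) 2 v = \left(v + 2 v^{2}\right) 2 v = 2 v \left(v + 2 v^{2}\right)$)
$L{\left(O{\left(R \right)} \right)} \left(-174 + g{\left(21 \right)}\right) = 5^{2} \left(2 + 4 \cdot 5\right) \left(-174 + 22\right) = 25 \left(2 + 20\right) \left(-152\right) = 25 \cdot 22 \left(-152\right) = 550 \left(-152\right) = -83600$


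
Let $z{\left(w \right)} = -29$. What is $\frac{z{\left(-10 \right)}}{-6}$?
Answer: $\frac{29}{6} \approx 4.8333$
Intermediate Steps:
$\frac{z{\left(-10 \right)}}{-6} = \frac{1}{-6} \left(-29\right) = \left(- \frac{1}{6}\right) \left(-29\right) = \frac{29}{6}$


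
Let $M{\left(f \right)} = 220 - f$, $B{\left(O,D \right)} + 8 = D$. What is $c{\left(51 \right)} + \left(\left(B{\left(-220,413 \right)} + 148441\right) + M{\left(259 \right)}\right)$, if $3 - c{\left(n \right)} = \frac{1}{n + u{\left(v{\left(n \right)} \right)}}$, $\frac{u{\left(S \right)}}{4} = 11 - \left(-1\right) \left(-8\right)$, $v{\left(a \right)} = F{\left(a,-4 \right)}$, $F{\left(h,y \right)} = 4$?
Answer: $\frac{9375029}{63} \approx 1.4881 \cdot 10^{5}$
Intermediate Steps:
$v{\left(a \right)} = 4$
$B{\left(O,D \right)} = -8 + D$
$u{\left(S \right)} = 12$ ($u{\left(S \right)} = 4 \left(11 - \left(-1\right) \left(-8\right)\right) = 4 \left(11 - 8\right) = 4 \cdot 3 = 12$)
$c{\left(n \right)} = 3 - \frac{1}{12 + n}$ ($c{\left(n \right)} = 3 - \frac{1}{n + 12} = 3 - \frac{1}{12 + n}$)
$c{\left(51 \right)} + \left(\left(B{\left(-220,413 \right)} + 148441\right) + M{\left(259 \right)}\right) = \frac{35 + 3 \cdot 51}{12 + 51} + \left(\left(\left(-8 + 413\right) + 148441\right) + \left(220 - 259\right)\right) = \frac{35 + 153}{63} + \left(\left(405 + 148441\right) + \left(220 - 259\right)\right) = \frac{1}{63} \cdot 188 + \left(148846 - 39\right) = \frac{188}{63} + 148807 = \frac{9375029}{63}$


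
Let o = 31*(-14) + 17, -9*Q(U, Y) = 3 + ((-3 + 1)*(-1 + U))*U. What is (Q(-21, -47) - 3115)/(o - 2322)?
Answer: 9038/8217 ≈ 1.0999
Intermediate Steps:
Q(U, Y) = -⅓ - U*(2 - 2*U)/9 (Q(U, Y) = -(3 + ((-3 + 1)*(-1 + U))*U)/9 = -(3 + (-2*(-1 + U))*U)/9 = -(3 + (2 - 2*U)*U)/9 = -(3 + U*(2 - 2*U))/9 = -⅓ - U*(2 - 2*U)/9)
o = -417 (o = -434 + 17 = -417)
(Q(-21, -47) - 3115)/(o - 2322) = ((-⅓ - 2/9*(-21) + (2/9)*(-21)²) - 3115)/(-417 - 2322) = ((-⅓ + 14/3 + (2/9)*441) - 3115)/(-2739) = ((-⅓ + 14/3 + 98) - 3115)*(-1/2739) = (307/3 - 3115)*(-1/2739) = -9038/3*(-1/2739) = 9038/8217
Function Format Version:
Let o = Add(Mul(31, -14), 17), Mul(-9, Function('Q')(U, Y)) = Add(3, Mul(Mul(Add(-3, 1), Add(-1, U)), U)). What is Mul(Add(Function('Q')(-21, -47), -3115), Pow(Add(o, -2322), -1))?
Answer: Rational(9038, 8217) ≈ 1.0999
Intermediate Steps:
Function('Q')(U, Y) = Add(Rational(-1, 3), Mul(Rational(-1, 9), U, Add(2, Mul(-2, U)))) (Function('Q')(U, Y) = Mul(Rational(-1, 9), Add(3, Mul(Mul(Add(-3, 1), Add(-1, U)), U))) = Mul(Rational(-1, 9), Add(3, Mul(Mul(-2, Add(-1, U)), U))) = Mul(Rational(-1, 9), Add(3, Mul(Add(2, Mul(-2, U)), U))) = Mul(Rational(-1, 9), Add(3, Mul(U, Add(2, Mul(-2, U))))) = Add(Rational(-1, 3), Mul(Rational(-1, 9), U, Add(2, Mul(-2, U)))))
o = -417 (o = Add(-434, 17) = -417)
Mul(Add(Function('Q')(-21, -47), -3115), Pow(Add(o, -2322), -1)) = Mul(Add(Add(Rational(-1, 3), Mul(Rational(-2, 9), -21), Mul(Rational(2, 9), Pow(-21, 2))), -3115), Pow(Add(-417, -2322), -1)) = Mul(Add(Add(Rational(-1, 3), Rational(14, 3), Mul(Rational(2, 9), 441)), -3115), Pow(-2739, -1)) = Mul(Add(Add(Rational(-1, 3), Rational(14, 3), 98), -3115), Rational(-1, 2739)) = Mul(Add(Rational(307, 3), -3115), Rational(-1, 2739)) = Mul(Rational(-9038, 3), Rational(-1, 2739)) = Rational(9038, 8217)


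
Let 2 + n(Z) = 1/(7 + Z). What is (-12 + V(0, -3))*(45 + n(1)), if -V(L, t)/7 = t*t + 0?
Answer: -25875/8 ≈ -3234.4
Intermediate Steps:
V(L, t) = -7*t**2 (V(L, t) = -7*(t*t + 0) = -7*(t**2 + 0) = -7*t**2)
n(Z) = -2 + 1/(7 + Z)
(-12 + V(0, -3))*(45 + n(1)) = (-12 - 7*(-3)**2)*(45 + (-13 - 2*1)/(7 + 1)) = (-12 - 7*9)*(45 + (-13 - 2)/8) = (-12 - 63)*(45 + (1/8)*(-15)) = -75*(45 - 15/8) = -75*345/8 = -25875/8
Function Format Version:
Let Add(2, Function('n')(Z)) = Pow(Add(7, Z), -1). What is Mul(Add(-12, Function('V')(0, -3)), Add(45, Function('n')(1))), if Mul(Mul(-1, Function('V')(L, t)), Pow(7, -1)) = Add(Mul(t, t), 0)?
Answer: Rational(-25875, 8) ≈ -3234.4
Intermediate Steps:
Function('V')(L, t) = Mul(-7, Pow(t, 2)) (Function('V')(L, t) = Mul(-7, Add(Mul(t, t), 0)) = Mul(-7, Add(Pow(t, 2), 0)) = Mul(-7, Pow(t, 2)))
Function('n')(Z) = Add(-2, Pow(Add(7, Z), -1))
Mul(Add(-12, Function('V')(0, -3)), Add(45, Function('n')(1))) = Mul(Add(-12, Mul(-7, Pow(-3, 2))), Add(45, Mul(Pow(Add(7, 1), -1), Add(-13, Mul(-2, 1))))) = Mul(Add(-12, Mul(-7, 9)), Add(45, Mul(Pow(8, -1), Add(-13, -2)))) = Mul(Add(-12, -63), Add(45, Mul(Rational(1, 8), -15))) = Mul(-75, Add(45, Rational(-15, 8))) = Mul(-75, Rational(345, 8)) = Rational(-25875, 8)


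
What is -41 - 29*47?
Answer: -1404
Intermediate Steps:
-41 - 29*47 = -41 - 1363 = -1404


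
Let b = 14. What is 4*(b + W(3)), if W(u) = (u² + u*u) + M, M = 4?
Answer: 144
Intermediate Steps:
W(u) = 4 + 2*u² (W(u) = (u² + u*u) + 4 = (u² + u²) + 4 = 2*u² + 4 = 4 + 2*u²)
4*(b + W(3)) = 4*(14 + (4 + 2*3²)) = 4*(14 + (4 + 2*9)) = 4*(14 + (4 + 18)) = 4*(14 + 22) = 4*36 = 144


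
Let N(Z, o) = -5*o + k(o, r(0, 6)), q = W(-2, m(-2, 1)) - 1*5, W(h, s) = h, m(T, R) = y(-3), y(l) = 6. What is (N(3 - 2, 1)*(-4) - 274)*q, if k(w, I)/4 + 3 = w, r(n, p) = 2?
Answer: 1554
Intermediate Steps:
m(T, R) = 6
k(w, I) = -12 + 4*w
q = -7 (q = -2 - 1*5 = -2 - 5 = -7)
N(Z, o) = -12 - o (N(Z, o) = -5*o + (-12 + 4*o) = -12 - o)
(N(3 - 2, 1)*(-4) - 274)*q = ((-12 - 1*1)*(-4) - 274)*(-7) = ((-12 - 1)*(-4) - 274)*(-7) = (-13*(-4) - 274)*(-7) = (52 - 274)*(-7) = -222*(-7) = 1554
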